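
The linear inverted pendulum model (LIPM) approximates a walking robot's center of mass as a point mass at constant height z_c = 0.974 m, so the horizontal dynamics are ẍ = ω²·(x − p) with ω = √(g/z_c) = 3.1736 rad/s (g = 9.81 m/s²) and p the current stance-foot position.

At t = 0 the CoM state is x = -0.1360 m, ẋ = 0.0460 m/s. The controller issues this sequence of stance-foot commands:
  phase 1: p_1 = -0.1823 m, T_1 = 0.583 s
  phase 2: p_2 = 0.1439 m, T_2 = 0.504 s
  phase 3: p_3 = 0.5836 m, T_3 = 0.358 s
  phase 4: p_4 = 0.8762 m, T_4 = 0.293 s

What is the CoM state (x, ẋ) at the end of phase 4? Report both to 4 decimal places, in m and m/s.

x = -0.1371, ẋ = -2.6464

phase 1: p=-0.1823, T=0.583, ωT=1.850209, cosh=3.259176, sinh=3.101972; start (x,ẋ)=(-0.136000, 0.046000) → end (x,ẋ)=(0.013562, 0.605719)
phase 2: p=0.1439, T=0.504, ωT=1.599494, cosh=2.576264, sinh=2.374265; start (x,ẋ)=(0.013562, 0.605719) → end (x,ẋ)=(0.261270, 0.578395)
phase 3: p=0.5836, T=0.358, ωT=1.136149, cosh=1.717901, sinh=1.396848; start (x,ẋ)=(0.261270, 0.578395) → end (x,ẋ)=(0.284448, -0.435274)
phase 4: p=0.8762, T=0.293, ωT=0.929865, cosh=1.464387, sinh=1.069780; start (x,ẋ)=(0.284448, -0.435274) → end (x,ẋ)=(-0.137079, -2.646440)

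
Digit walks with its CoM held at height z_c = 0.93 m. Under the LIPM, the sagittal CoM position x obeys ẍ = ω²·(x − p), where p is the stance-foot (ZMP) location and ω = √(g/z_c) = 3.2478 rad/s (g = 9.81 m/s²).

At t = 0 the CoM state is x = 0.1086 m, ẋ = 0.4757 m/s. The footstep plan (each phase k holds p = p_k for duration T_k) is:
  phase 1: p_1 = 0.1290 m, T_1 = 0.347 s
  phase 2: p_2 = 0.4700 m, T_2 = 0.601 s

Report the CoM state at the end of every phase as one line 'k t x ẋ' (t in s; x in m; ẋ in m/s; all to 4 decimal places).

phase 1: p=0.1290, T=0.347, ωT=1.126987, cosh=1.705175, sinh=1.381167; start (x,ẋ)=(0.108600, 0.475700) → end (x,ẋ)=(0.296512, 0.719642)
phase 2: p=0.4700, T=0.601, ωT=1.951928, cosh=3.592125, sinh=3.450125; start (x,ẋ)=(0.296512, 0.719642) → end (x,ẋ)=(0.611282, 0.641055)

1 0.3470 0.2965 0.7196
2 0.9480 0.6113 0.6411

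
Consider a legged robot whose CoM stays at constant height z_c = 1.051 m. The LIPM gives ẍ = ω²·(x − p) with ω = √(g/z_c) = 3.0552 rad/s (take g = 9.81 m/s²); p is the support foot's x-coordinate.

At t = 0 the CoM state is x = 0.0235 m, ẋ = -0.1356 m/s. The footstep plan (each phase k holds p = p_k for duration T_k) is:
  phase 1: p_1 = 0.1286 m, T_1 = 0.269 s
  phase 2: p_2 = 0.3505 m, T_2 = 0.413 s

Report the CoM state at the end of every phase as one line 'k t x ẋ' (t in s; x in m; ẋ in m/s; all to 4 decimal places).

phase 1: p=0.1286, T=0.269, ωT=0.821849, cosh=1.357160, sinh=0.917542; start (x,ẋ)=(0.023500, -0.135600) → end (x,ẋ)=(-0.054761, -0.478655)
phase 2: p=0.3505, T=0.413, ωT=1.261798, cosh=1.907455, sinh=1.624310; start (x,ẋ)=(-0.054761, -0.478655) → end (x,ẋ)=(-0.676996, -2.924158)

1 0.2690 -0.0548 -0.4787
2 0.6820 -0.6770 -2.9242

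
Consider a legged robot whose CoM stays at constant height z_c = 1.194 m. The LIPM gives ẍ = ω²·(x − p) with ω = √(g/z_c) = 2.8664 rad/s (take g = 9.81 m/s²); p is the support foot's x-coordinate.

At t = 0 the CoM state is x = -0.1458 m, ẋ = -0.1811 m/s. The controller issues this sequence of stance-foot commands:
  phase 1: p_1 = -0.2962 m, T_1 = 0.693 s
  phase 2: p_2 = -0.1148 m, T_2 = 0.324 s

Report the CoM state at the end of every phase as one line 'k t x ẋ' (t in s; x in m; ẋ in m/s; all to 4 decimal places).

1 0.6930 0.0363 0.8692
2 1.0170 0.4302 1.7345

phase 1: p=-0.2962, T=0.693, ωT=1.986415, cosh=3.713271, sinh=3.576085; start (x,ẋ)=(-0.145800, -0.181100) → end (x,ẋ)=(0.036338, 0.869200)
phase 2: p=-0.1148, T=0.324, ωT=0.928714, cosh=1.463156, sinh=1.068095; start (x,ẋ)=(0.036338, 0.869200) → end (x,ẋ)=(0.430225, 1.734497)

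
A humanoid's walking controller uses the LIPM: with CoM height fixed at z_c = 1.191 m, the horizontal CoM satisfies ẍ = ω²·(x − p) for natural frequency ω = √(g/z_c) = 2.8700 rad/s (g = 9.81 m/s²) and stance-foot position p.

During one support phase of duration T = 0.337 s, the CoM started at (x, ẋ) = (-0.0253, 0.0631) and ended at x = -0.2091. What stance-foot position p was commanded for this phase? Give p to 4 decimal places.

p = 0.3874

ωT = 2.8700·0.337 = 0.967190; cosh(ωT) = 1.505346, sinh(ωT) = 1.125196
x(T) = p + (x₀−p)·cosh(ωT) + (ẋ₀/ω)·sinh(ωT) ⇒ p·(1 − cosh) = x(T) − x₀·cosh − (ẋ₀/ω)·sinh
numerator   = -0.2091 − (-0.0253)·1.505346 − (0.0631/2.8700)·1.125196 = -0.195753
denominator = 1 − 1.505346 = -0.505346
p = -0.195753 / -0.505346 = 0.3874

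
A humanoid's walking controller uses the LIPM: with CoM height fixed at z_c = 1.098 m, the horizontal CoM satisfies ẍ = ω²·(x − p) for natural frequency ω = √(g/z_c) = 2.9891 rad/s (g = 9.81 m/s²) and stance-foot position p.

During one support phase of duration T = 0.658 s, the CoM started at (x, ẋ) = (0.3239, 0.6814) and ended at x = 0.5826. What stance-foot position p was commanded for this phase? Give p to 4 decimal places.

ωT = 2.9891·0.658 = 1.966828; cosh(ωT) = 3.643933, sinh(ωT) = 3.504033
x(T) = p + (x₀−p)·cosh(ωT) + (ẋ₀/ω)·sinh(ωT) ⇒ p·(1 − cosh) = x(T) − x₀·cosh − (ẋ₀/ω)·sinh
numerator   = 0.5826 − (0.3239)·3.643933 − (0.6814/2.9891)·3.504033 = -1.396455
denominator = 1 − 3.643933 = -2.643933
p = -1.396455 / -2.643933 = 0.5282

p = 0.5282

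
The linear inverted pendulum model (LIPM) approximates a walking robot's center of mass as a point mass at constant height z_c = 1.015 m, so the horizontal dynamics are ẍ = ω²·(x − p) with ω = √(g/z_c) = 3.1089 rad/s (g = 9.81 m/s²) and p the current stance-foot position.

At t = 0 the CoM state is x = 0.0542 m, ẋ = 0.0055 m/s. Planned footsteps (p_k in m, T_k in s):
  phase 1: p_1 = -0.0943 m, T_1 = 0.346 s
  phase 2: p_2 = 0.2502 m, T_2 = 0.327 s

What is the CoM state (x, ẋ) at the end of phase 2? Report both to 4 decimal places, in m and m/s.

phase 1: p=-0.0943, T=0.346, ωT=1.075679, cosh=1.636525, sinh=1.295459; start (x,ẋ)=(0.054200, 0.005500) → end (x,ẋ)=(0.151016, 0.607078)
phase 2: p=0.2502, T=0.327, ωT=1.016610, cosh=1.562815, sinh=1.200996; start (x,ẋ)=(0.151016, 0.607078) → end (x,ẋ)=(0.329713, 0.578418)

x = 0.3297, ẋ = 0.5784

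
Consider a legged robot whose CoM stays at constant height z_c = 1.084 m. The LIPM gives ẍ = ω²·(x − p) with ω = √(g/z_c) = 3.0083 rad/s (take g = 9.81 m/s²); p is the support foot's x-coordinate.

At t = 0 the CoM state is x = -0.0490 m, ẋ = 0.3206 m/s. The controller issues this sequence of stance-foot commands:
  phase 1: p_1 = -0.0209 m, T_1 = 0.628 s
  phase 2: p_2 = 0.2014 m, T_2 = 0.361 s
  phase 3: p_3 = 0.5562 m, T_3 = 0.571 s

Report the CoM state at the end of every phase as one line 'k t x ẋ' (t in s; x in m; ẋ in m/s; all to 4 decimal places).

1 0.6280 0.2284 0.8113
2 0.9890 0.6000 1.4454
3 1.5600 1.9775 4.5113

phase 1: p=-0.0209, T=0.628, ωT=1.889212, cosh=3.382674, sinh=3.231483; start (x,ẋ)=(-0.049000, 0.320600) → end (x,ẋ)=(0.228432, 0.811318)
phase 2: p=0.2014, T=0.361, ωT=1.085996, cosh=1.649978, sinh=1.312412; start (x,ẋ)=(0.228432, 0.811318) → end (x,ẋ)=(0.599950, 1.445381)
phase 3: p=0.5562, T=0.571, ωT=1.717739, cosh=2.875695, sinh=2.696223; start (x,ẋ)=(0.599950, 1.445381) → end (x,ẋ)=(1.977452, 4.511337)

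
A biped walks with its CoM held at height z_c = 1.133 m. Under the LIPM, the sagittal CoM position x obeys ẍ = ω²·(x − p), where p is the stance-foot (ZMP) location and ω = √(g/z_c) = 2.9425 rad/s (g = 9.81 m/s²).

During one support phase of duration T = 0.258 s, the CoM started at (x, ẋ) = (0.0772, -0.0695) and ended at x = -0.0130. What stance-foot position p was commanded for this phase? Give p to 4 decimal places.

p = 0.3104

ωT = 2.9425·0.258 = 0.759165; cosh(ωT) = 1.302274, sinh(ωT) = 0.834217
x(T) = p + (x₀−p)·cosh(ωT) + (ẋ₀/ω)·sinh(ωT) ⇒ p·(1 − cosh) = x(T) − x₀·cosh − (ẋ₀/ω)·sinh
numerator   = -0.0130 − (0.0772)·1.302274 − (-0.0695/2.9425)·0.834217 = -0.093832
denominator = 1 − 1.302274 = -0.302274
p = -0.093832 / -0.302274 = 0.3104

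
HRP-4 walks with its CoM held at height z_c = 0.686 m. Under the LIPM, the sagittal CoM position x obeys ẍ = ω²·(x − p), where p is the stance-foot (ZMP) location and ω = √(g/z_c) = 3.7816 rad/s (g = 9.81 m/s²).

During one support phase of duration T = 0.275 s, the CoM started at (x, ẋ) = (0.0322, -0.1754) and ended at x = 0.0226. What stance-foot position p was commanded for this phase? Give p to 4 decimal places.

ωT = 3.7816·0.275 = 1.039940; cosh(ωT) = 1.591262, sinh(ωT) = 1.237786
x(T) = p + (x₀−p)·cosh(ωT) + (ẋ₀/ω)·sinh(ωT) ⇒ p·(1 − cosh) = x(T) − x₀·cosh − (ẋ₀/ω)·sinh
numerator   = 0.0226 − (0.0322)·1.591262 − (-0.1754/3.7816)·1.237786 = 0.028773
denominator = 1 − 1.591262 = -0.591262
p = 0.028773 / -0.591262 = -0.0487

p = -0.0487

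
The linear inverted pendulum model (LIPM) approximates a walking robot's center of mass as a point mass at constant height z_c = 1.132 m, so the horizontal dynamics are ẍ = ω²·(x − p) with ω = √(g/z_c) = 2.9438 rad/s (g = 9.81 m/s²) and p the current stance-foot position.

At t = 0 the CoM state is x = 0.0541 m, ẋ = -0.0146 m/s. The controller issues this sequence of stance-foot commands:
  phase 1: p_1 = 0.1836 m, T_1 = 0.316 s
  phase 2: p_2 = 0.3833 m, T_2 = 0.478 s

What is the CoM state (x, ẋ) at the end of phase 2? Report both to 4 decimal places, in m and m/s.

phase 1: p=0.1836, T=0.316, ωT=0.930241, cosh=1.464789, sinh=1.070330; start (x,ẋ)=(0.054100, -0.014600) → end (x,ẋ)=(-0.011399, -0.429420)
phase 2: p=0.3833, T=0.478, ωT=1.407136, cosh=2.164543, sinh=1.919700; start (x,ẋ)=(-0.011399, -0.429420) → end (x,ẋ)=(-0.751074, -3.160023)

x = -0.7511, ẋ = -3.1600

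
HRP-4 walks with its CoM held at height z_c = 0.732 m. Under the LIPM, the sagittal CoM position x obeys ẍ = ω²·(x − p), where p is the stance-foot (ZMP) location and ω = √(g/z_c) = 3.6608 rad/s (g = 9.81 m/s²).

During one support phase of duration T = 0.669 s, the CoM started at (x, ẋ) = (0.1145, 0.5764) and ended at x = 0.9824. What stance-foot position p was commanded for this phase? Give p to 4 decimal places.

ωT = 3.6608·0.669 = 2.449075; cosh(ωT) = 5.832004, sinh(ωT) = 5.745631
x(T) = p + (x₀−p)·cosh(ωT) + (ẋ₀/ω)·sinh(ωT) ⇒ p·(1 − cosh) = x(T) − x₀·cosh − (ẋ₀/ω)·sinh
numerator   = 0.9824 − (0.1145)·5.832004 − (0.5764/3.6608)·5.745631 = -0.590025
denominator = 1 − 5.832004 = -4.832004
p = -0.590025 / -4.832004 = 0.1221

p = 0.1221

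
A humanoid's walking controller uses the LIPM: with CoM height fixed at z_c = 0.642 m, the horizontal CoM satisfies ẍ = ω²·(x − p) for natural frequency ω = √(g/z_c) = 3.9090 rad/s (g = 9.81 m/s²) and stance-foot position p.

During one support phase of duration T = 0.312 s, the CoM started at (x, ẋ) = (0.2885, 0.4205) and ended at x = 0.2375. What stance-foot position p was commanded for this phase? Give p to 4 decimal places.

p = 0.5469

ωT = 3.9090·0.312 = 1.219608; cosh(ωT) = 1.840603, sinh(ωT) = 1.545257
x(T) = p + (x₀−p)·cosh(ωT) + (ẋ₀/ω)·sinh(ωT) ⇒ p·(1 − cosh) = x(T) − x₀·cosh − (ẋ₀/ω)·sinh
numerator   = 0.2375 − (0.2885)·1.840603 − (0.4205/3.9090)·1.545257 = -0.459741
denominator = 1 − 1.840603 = -0.840603
p = -0.459741 / -0.840603 = 0.5469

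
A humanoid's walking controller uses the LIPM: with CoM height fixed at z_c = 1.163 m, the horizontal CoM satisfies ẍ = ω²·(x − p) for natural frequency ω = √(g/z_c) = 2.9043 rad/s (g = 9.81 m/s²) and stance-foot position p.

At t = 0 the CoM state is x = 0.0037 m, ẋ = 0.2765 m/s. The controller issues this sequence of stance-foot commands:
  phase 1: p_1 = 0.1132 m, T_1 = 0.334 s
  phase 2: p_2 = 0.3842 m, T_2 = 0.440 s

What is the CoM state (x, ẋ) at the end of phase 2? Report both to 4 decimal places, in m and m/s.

phase 1: p=0.1132, T=0.334, ωT=0.970036, cosh=1.508555, sinh=1.129485; start (x,ẋ)=(0.003700, 0.276500) → end (x,ẋ)=(0.055544, 0.057915)
phase 2: p=0.3842, T=0.440, ωT=1.277892, cosh=1.933845, sinh=1.655221; start (x,ẋ)=(0.055544, 0.057915) → end (x,ẋ)=(-0.218362, -1.467933)

x = -0.2184, ẋ = -1.4679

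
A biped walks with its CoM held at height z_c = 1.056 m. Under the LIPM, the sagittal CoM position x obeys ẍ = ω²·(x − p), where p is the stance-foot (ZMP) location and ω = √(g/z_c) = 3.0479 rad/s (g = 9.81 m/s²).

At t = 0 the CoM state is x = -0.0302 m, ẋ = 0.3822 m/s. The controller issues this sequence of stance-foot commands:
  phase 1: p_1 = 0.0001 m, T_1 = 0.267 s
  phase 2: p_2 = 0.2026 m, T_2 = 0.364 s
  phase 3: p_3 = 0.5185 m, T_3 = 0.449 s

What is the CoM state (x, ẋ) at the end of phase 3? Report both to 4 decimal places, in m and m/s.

x = -0.0818, ẋ = -1.5151

phase 1: p=0.0001, T=0.267, ωT=0.813789, cosh=1.349809, sinh=0.906633; start (x,ẋ)=(-0.030200, 0.382200) → end (x,ẋ)=(0.072891, 0.432168)
phase 2: p=0.2026, T=0.364, ωT=1.109436, cosh=1.681196, sinh=1.351451; start (x,ẋ)=(0.072891, 0.432168) → end (x,ẋ)=(0.176158, 0.192275)
phase 3: p=0.5185, T=0.449, ωT=1.368507, cosh=2.091983, sinh=1.837497; start (x,ẋ)=(0.176158, 0.192275) → end (x,ẋ)=(-0.081756, -1.515051)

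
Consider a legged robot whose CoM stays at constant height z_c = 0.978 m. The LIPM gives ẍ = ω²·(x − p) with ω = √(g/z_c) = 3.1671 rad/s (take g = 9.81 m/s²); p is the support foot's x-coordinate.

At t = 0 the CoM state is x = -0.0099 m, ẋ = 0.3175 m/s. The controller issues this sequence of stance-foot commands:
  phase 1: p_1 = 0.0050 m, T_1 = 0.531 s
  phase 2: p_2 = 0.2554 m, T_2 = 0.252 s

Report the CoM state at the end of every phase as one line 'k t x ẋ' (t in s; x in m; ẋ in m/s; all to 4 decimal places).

1 0.5310 0.2237 0.7604
2 0.7830 0.4256 0.9266

phase 1: p=0.0050, T=0.531, ωT=1.681730, cosh=2.780449, sinh=2.594398; start (x,ẋ)=(-0.009900, 0.317500) → end (x,ẋ)=(0.223658, 0.760364)
phase 2: p=0.2554, T=0.252, ωT=0.798109, cosh=1.335758, sinh=0.885579; start (x,ẋ)=(0.223658, 0.760364) → end (x,ẋ)=(0.425612, 0.926635)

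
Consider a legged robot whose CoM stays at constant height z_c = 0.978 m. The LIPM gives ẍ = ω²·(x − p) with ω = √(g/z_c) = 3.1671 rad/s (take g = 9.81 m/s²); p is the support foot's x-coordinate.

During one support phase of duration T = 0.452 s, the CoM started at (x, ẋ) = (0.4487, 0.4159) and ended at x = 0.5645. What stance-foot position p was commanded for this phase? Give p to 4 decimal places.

p = 0.5669

ωT = 3.1671·0.452 = 1.431529; cosh(ωT) = 2.212019, sinh(ωT) = 1.973075
x(T) = p + (x₀−p)·cosh(ωT) + (ẋ₀/ω)·sinh(ωT) ⇒ p·(1 − cosh) = x(T) − x₀·cosh − (ẋ₀/ω)·sinh
numerator   = 0.5645 − (0.4487)·2.212019 − (0.4159/3.1671)·1.973075 = -0.687135
denominator = 1 − 2.212019 = -1.212019
p = -0.687135 / -1.212019 = 0.5669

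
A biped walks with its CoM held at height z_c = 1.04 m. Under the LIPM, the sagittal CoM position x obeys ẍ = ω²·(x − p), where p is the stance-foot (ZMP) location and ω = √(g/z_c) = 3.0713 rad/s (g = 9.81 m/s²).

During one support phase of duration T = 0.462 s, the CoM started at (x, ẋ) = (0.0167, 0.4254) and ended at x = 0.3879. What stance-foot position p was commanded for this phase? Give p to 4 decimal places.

ωT = 3.0713·0.462 = 1.418941; cosh(ωT) = 2.187355, sinh(ωT) = 1.945385
x(T) = p + (x₀−p)·cosh(ωT) + (ẋ₀/ω)·sinh(ωT) ⇒ p·(1 − cosh) = x(T) − x₀·cosh − (ẋ₀/ω)·sinh
numerator   = 0.3879 − (0.0167)·2.187355 − (0.4254/3.0713)·1.945385 = 0.081920
denominator = 1 − 2.187355 = -1.187355
p = 0.081920 / -1.187355 = -0.0690

p = -0.0690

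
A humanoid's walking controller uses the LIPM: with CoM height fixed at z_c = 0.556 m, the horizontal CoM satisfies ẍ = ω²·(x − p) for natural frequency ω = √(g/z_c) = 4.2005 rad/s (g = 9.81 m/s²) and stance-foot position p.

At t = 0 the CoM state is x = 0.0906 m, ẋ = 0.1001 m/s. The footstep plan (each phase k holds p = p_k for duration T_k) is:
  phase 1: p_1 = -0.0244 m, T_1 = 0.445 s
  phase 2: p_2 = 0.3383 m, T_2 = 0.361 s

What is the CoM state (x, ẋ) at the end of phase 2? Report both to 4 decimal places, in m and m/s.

x = 1.5241, ẋ = 5.3024

phase 1: p=-0.0244, T=0.445, ωT=1.869223, cosh=3.318749, sinh=3.164505; start (x,ẋ)=(0.090600, 0.100100) → end (x,ẋ)=(0.432668, 1.860845)
phase 2: p=0.3383, T=0.361, ωT=1.516380, cosh=2.387605, sinh=2.168100; start (x,ẋ)=(0.432668, 1.860845) → end (x,ẋ)=(1.524094, 5.302381)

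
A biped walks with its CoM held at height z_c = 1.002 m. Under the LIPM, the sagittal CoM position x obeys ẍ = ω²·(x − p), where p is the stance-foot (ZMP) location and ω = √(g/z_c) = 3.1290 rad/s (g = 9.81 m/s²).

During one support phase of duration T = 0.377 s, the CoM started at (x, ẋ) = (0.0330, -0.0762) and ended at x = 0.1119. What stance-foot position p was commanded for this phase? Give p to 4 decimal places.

p = -0.1141

ωT = 3.1290·0.377 = 1.179633; cosh(ωT) = 1.780286, sinh(ωT) = 1.472894
x(T) = p + (x₀−p)·cosh(ωT) + (ẋ₀/ω)·sinh(ωT) ⇒ p·(1 − cosh) = x(T) − x₀·cosh − (ẋ₀/ω)·sinh
numerator   = 0.1119 − (0.0330)·1.780286 − (-0.0762/3.1290)·1.472894 = 0.089020
denominator = 1 − 1.780286 = -0.780286
p = 0.089020 / -0.780286 = -0.1141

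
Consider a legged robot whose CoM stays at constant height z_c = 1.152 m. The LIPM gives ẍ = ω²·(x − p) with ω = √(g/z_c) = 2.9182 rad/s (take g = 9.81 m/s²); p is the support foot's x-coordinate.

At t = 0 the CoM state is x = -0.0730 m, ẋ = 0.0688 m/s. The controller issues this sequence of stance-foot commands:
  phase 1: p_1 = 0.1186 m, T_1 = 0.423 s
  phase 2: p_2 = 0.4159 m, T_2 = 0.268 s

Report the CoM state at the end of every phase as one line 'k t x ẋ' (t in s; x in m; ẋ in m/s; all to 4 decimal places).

1 0.4230 -0.2014 -0.7511
2 0.6910 -0.6225 -2.5497

phase 1: p=0.1186, T=0.423, ωT=1.234399, cosh=1.863661, sinh=1.572651; start (x,ẋ)=(-0.073000, 0.068800) → end (x,ẋ)=(-0.201400, -0.751092)
phase 2: p=0.4159, T=0.268, ωT=0.782078, cosh=1.321732, sinh=0.864277; start (x,ẋ)=(-0.201400, -0.751092) → end (x,ẋ)=(-0.622455, -2.549656)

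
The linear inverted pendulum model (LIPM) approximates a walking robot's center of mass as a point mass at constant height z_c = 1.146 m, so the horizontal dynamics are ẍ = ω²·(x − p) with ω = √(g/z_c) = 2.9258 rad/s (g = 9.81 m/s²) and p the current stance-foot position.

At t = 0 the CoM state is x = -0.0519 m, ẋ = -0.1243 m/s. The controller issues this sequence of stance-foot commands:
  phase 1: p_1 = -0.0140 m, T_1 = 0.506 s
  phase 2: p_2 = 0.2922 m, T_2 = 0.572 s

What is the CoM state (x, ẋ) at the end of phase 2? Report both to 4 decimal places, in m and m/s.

phase 1: p=-0.0140, T=0.506, ωT=1.480455, cosh=2.311239, sinh=2.083705; start (x,ẋ)=(-0.051900, -0.124300) → end (x,ẋ)=(-0.190120, -0.518345)
phase 2: p=0.2922, T=0.572, ωT=1.673558, cosh=2.759339, sinh=2.571761; start (x,ẋ)=(-0.190120, -0.518345) → end (x,ẋ)=(-1.494307, -5.059487)

x = -1.4943, ẋ = -5.0595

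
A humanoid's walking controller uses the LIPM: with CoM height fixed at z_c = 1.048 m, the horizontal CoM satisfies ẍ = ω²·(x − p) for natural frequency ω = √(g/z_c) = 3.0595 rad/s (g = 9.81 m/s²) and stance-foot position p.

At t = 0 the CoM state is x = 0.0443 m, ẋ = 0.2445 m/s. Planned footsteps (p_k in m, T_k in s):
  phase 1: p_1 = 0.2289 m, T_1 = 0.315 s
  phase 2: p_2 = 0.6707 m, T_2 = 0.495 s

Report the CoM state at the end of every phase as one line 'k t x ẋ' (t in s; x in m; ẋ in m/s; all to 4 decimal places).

1 0.3150 0.0412 -0.2655
2 0.8100 -1.0173 -4.7993

phase 1: p=0.2289, T=0.315, ωT=0.963742, cosh=1.501476, sinh=1.120013; start (x,ẋ)=(0.044300, 0.244500) → end (x,ẋ)=(0.041233, -0.265454)
phase 2: p=0.6707, T=0.495, ωT=1.514452, cosh=2.383430, sinh=2.163501; start (x,ẋ)=(0.041233, -0.265454) → end (x,ẋ)=(-1.017303, -4.799277)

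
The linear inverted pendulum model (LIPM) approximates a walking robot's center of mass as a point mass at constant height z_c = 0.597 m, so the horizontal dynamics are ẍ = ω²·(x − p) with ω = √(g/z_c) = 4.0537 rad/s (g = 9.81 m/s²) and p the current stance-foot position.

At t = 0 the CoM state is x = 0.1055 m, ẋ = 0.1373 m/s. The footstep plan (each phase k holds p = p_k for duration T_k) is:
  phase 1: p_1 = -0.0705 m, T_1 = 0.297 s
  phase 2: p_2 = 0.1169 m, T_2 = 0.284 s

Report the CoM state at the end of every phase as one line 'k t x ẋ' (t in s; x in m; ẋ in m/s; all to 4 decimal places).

1 0.2970 0.3006 1.3315
2 0.5810 0.9038 3.3753

phase 1: p=-0.0705, T=0.297, ωT=1.203949, cosh=1.816630, sinh=1.516623; start (x,ẋ)=(0.105500, 0.137300) → end (x,ẋ)=(0.300595, 1.331460)
phase 2: p=0.1169, T=0.284, ωT=1.151251, cosh=1.739193, sinh=1.422952; start (x,ẋ)=(0.300595, 1.331460) → end (x,ẋ)=(0.903758, 3.375262)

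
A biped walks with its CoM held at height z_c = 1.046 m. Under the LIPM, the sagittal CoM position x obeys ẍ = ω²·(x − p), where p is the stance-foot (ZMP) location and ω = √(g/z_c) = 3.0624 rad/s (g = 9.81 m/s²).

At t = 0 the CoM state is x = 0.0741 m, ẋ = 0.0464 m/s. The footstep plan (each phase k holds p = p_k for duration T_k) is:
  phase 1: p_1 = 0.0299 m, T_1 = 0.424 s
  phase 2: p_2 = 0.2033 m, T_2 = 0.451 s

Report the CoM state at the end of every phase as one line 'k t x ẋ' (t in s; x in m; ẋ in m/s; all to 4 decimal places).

1 0.4240 0.1426 0.3208
2 0.8750 0.2701 0.3320

phase 1: p=0.0299, T=0.424, ωT=1.298458, cosh=1.968297, sinh=1.695345; start (x,ẋ)=(0.074100, 0.046400) → end (x,ẋ)=(0.142586, 0.320808)
phase 2: p=0.2033, T=0.451, ωT=1.381142, cosh=2.115368, sinh=1.864077; start (x,ẋ)=(0.142586, 0.320808) → end (x,ẋ)=(0.270142, 0.332036)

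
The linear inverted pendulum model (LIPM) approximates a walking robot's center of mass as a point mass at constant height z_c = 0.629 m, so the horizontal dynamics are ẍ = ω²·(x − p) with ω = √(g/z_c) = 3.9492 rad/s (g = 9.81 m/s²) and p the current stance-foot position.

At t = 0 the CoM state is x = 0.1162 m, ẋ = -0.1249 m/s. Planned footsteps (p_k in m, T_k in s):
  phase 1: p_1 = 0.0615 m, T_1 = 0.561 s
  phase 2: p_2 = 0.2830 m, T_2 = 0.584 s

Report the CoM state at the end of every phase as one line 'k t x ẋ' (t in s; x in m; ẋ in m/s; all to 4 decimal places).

1 0.5610 0.1720 0.3990
2 1.1450 0.2222 -0.1567

phase 1: p=0.0615, T=0.561, ωT=2.215501, cosh=4.637550, sinh=4.528452; start (x,ẋ)=(0.116200, -0.124900) → end (x,ẋ)=(0.171954, 0.399012)
phase 2: p=0.2830, T=0.584, ωT=2.306333, cosh=5.068587, sinh=4.968961; start (x,ẋ)=(0.171954, 0.399012) → end (x,ẋ)=(0.222199, -0.156673)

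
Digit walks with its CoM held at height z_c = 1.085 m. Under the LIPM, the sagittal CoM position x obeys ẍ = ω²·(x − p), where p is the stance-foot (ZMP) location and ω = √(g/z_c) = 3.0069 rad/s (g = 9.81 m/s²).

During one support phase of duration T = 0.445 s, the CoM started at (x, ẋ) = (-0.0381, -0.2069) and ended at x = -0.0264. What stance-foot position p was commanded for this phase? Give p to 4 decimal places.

ωT = 3.0069·0.445 = 1.338070; cosh(ωT) = 2.037017, sinh(ωT) = 1.774665
x(T) = p + (x₀−p)·cosh(ωT) + (ẋ₀/ω)·sinh(ωT) ⇒ p·(1 − cosh) = x(T) − x₀·cosh − (ẋ₀/ω)·sinh
numerator   = -0.0264 − (-0.0381)·2.037017 − (-0.2069/3.0069)·1.774665 = 0.173322
denominator = 1 − 2.037017 = -1.037017
p = 0.173322 / -1.037017 = -0.1671

p = -0.1671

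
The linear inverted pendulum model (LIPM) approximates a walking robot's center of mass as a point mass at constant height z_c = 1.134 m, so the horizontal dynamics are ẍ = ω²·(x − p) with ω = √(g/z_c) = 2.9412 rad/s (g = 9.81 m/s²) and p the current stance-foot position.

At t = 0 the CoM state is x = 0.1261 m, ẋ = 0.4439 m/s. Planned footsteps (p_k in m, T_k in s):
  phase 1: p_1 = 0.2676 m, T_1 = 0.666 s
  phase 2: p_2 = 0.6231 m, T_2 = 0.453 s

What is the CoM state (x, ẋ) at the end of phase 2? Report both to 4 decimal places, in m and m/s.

phase 1: p=0.2676, T=0.666, ωT=1.958839, cosh=3.616056, sinh=3.475034; start (x,ẋ)=(0.126100, 0.443900) → end (x,ẋ)=(0.280397, 0.158928)
phase 2: p=0.6231, T=0.453, ωT=1.332364, cosh=2.026922, sinh=1.763069; start (x,ẋ)=(0.280397, 0.158928) → end (x,ẋ)=(0.023735, -1.454965)

x = 0.0237, ẋ = -1.4550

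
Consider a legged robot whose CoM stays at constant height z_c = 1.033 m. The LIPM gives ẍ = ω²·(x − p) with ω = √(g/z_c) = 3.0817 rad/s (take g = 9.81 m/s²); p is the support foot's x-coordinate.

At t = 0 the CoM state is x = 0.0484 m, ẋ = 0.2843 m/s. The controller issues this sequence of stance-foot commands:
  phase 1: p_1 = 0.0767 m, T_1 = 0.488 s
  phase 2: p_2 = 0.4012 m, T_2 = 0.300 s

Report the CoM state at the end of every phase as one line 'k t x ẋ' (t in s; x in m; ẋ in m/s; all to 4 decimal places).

phase 1: p=0.0767, T=0.488, ωT=1.503870, cosh=2.360667, sinh=2.138398; start (x,ẋ)=(0.048400, 0.284300) → end (x,ẋ)=(0.207170, 0.484643)
phase 2: p=0.4012, T=0.300, ωT=0.924510, cosh=1.458679, sinh=1.061954; start (x,ẋ)=(0.207170, 0.484643) → end (x,ẋ)=(0.285180, 0.071951)

1 0.4880 0.2072 0.4846
2 0.7880 0.2852 0.0720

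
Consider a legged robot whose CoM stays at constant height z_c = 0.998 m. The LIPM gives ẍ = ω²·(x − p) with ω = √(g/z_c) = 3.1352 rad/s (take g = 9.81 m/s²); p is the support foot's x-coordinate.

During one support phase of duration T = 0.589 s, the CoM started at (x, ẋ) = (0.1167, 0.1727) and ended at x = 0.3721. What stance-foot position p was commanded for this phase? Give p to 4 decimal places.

ωT = 3.1352·0.589 = 1.846633; cosh(ωT) = 3.248104, sinh(ωT) = 3.090337
x(T) = p + (x₀−p)·cosh(ωT) + (ẋ₀/ω)·sinh(ωT) ⇒ p·(1 − cosh) = x(T) − x₀·cosh − (ẋ₀/ω)·sinh
numerator   = 0.3721 − (0.1167)·3.248104 − (0.1727/3.1352)·3.090337 = -0.177182
denominator = 1 − 3.248104 = -2.248104
p = -0.177182 / -2.248104 = 0.0788

p = 0.0788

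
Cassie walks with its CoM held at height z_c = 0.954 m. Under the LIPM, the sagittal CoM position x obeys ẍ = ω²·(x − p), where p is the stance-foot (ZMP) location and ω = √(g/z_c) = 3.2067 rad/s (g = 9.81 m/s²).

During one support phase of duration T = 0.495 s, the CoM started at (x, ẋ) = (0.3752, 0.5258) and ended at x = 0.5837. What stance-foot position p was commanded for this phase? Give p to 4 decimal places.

p = 0.4887

ωT = 3.2067·0.495 = 1.587317; cosh(ωT) = 2.547540, sinh(ωT) = 2.343067
x(T) = p + (x₀−p)·cosh(ωT) + (ẋ₀/ω)·sinh(ωT) ⇒ p·(1 − cosh) = x(T) − x₀·cosh − (ẋ₀/ω)·sinh
numerator   = 0.5837 − (0.3752)·2.547540 − (0.5258/3.2067)·2.343067 = -0.756328
denominator = 1 − 2.547540 = -1.547540
p = -0.756328 / -1.547540 = 0.4887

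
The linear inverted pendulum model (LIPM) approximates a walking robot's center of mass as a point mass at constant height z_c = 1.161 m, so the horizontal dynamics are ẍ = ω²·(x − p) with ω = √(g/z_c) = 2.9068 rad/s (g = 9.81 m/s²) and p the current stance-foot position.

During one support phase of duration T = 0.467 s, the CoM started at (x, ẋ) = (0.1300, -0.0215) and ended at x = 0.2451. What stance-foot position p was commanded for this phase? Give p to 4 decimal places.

ωT = 2.9068·0.467 = 1.357476; cosh(ωT) = 2.071840, sinh(ωT) = 1.814530
x(T) = p + (x₀−p)·cosh(ωT) + (ẋ₀/ω)·sinh(ωT) ⇒ p·(1 − cosh) = x(T) − x₀·cosh − (ẋ₀/ω)·sinh
numerator   = 0.2451 − (0.1300)·2.071840 − (-0.0215/2.9068)·1.814530 = -0.010818
denominator = 1 − 2.071840 = -1.071840
p = -0.010818 / -1.071840 = 0.0101

p = 0.0101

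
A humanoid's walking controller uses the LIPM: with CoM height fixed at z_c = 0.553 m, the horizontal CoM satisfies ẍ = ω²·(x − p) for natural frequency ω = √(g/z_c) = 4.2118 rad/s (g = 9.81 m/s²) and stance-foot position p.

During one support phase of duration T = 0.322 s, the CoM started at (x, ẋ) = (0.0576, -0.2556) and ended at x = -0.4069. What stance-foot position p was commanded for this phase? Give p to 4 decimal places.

p = 0.3891

ωT = 4.2118·0.322 = 1.356200; cosh(ωT) = 2.069526, sinh(ωT) = 1.811888
x(T) = p + (x₀−p)·cosh(ωT) + (ẋ₀/ω)·sinh(ωT) ⇒ p·(1 − cosh) = x(T) − x₀·cosh − (ẋ₀/ω)·sinh
numerator   = -0.4069 − (0.0576)·2.069526 − (-0.2556/4.2118)·1.811888 = -0.416147
denominator = 1 − 2.069526 = -1.069526
p = -0.416147 / -1.069526 = 0.3891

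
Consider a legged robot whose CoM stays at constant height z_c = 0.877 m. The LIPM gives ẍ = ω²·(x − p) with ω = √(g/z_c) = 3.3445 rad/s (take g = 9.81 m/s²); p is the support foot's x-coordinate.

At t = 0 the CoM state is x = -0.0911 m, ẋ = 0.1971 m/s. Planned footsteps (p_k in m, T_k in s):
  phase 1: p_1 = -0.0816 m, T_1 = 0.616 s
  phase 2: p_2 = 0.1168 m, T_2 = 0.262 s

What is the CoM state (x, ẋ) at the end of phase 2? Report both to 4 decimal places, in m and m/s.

x = 0.3013, ẋ = 0.9055

phase 1: p=-0.0816, T=0.616, ωT=2.060212, cosh=3.987530, sinh=3.860103; start (x,ẋ)=(-0.091100, 0.197100) → end (x,ẋ)=(0.108004, 0.663296)
phase 2: p=0.1168, T=0.262, ωT=0.876259, cosh=1.409117, sinh=0.992780; start (x,ẋ)=(0.108004, 0.663296) → end (x,ẋ)=(0.301298, 0.905457)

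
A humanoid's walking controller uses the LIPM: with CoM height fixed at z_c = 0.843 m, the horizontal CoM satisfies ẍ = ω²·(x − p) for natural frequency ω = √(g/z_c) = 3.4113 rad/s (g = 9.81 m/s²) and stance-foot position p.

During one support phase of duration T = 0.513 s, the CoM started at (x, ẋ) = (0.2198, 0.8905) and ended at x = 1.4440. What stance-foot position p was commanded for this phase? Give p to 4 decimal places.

ωT = 3.4113·0.513 = 1.749997; cosh(ωT) = 2.964180, sinh(ωT) = 2.790405
x(T) = p + (x₀−p)·cosh(ωT) + (ẋ₀/ω)·sinh(ωT) ⇒ p·(1 − cosh) = x(T) − x₀·cosh − (ẋ₀/ω)·sinh
numerator   = 1.4440 − (0.2198)·2.964180 − (0.8905/3.4113)·2.790405 = 0.064054
denominator = 1 − 2.964180 = -1.964180
p = 0.064054 / -1.964180 = -0.0326

p = -0.0326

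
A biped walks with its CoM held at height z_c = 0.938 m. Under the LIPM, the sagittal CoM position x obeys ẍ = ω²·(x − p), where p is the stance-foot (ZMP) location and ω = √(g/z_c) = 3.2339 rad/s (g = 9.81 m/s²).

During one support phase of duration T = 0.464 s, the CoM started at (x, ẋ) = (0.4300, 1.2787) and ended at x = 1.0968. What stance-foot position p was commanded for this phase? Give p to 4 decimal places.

p = 0.5597

ωT = 3.2339·0.464 = 1.500530; cosh(ωT) = 2.353538, sinh(ωT) = 2.130526
x(T) = p + (x₀−p)·cosh(ωT) + (ẋ₀/ω)·sinh(ωT) ⇒ p·(1 − cosh) = x(T) − x₀·cosh − (ẋ₀/ω)·sinh
numerator   = 1.0968 − (0.4300)·2.353538 − (1.2787/3.2339)·2.130526 = -0.757641
denominator = 1 − 2.353538 = -1.353538
p = -0.757641 / -1.353538 = 0.5597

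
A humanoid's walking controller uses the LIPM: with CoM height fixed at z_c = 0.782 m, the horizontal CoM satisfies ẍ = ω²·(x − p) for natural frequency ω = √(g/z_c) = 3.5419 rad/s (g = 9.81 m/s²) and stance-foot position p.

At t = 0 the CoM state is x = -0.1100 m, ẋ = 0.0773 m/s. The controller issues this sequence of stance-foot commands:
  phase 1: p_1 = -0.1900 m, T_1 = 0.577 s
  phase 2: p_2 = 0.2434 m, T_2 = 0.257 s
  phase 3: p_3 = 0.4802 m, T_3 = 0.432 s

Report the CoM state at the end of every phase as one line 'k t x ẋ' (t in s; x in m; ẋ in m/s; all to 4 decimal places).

phase 1: p=-0.1900, T=0.577, ωT=2.043676, cosh=3.924243, sinh=3.794691; start (x,ẋ)=(-0.110000, 0.077300) → end (x,ẋ)=(0.206756, 1.378577)
phase 2: p=0.2434, T=0.257, ωT=0.910268, cosh=1.443703, sinh=1.041286; start (x,ẋ)=(0.206756, 1.378577) → end (x,ẋ)=(0.595787, 1.855110)
phase 3: p=0.4802, T=0.432, ωT=1.530101, cosh=2.417578, sinh=2.201064; start (x,ẋ)=(0.595787, 1.855110) → end (x,ẋ)=(1.912472, 5.385982)

1 0.5770 0.2068 1.3786
2 0.8340 0.5958 1.8551
3 1.2660 1.9125 5.3860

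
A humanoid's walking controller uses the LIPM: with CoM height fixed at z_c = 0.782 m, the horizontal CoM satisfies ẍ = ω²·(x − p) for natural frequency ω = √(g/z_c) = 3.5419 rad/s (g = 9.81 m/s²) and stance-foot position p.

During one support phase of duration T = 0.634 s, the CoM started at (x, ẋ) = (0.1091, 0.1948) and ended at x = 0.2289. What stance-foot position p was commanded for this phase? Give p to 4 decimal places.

ωT = 3.5419·0.634 = 2.245565; cosh(ωT) = 4.775807, sinh(ωT) = 4.669940
x(T) = p + (x₀−p)·cosh(ωT) + (ẋ₀/ω)·sinh(ωT) ⇒ p·(1 − cosh) = x(T) − x₀·cosh − (ẋ₀/ω)·sinh
numerator   = 0.2289 − (0.1091)·4.775807 − (0.1948/3.5419)·4.669940 = -0.548981
denominator = 1 − 4.775807 = -3.775807
p = -0.548981 / -3.775807 = 0.1454

p = 0.1454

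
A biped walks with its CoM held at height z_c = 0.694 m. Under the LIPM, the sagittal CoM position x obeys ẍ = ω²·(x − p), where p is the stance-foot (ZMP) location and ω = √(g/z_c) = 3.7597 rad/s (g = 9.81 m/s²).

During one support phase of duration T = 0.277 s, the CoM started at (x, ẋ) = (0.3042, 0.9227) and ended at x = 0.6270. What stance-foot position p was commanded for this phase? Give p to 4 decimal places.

p = 0.2731

ωT = 3.7597·0.277 = 1.041437; cosh(ωT) = 1.593116, sinh(ωT) = 1.240169
x(T) = p + (x₀−p)·cosh(ωT) + (ẋ₀/ω)·sinh(ωT) ⇒ p·(1 − cosh) = x(T) − x₀·cosh − (ẋ₀/ω)·sinh
numerator   = 0.6270 − (0.3042)·1.593116 − (0.9227/3.7597)·1.240169 = -0.161986
denominator = 1 − 1.593116 = -0.593116
p = -0.161986 / -0.593116 = 0.2731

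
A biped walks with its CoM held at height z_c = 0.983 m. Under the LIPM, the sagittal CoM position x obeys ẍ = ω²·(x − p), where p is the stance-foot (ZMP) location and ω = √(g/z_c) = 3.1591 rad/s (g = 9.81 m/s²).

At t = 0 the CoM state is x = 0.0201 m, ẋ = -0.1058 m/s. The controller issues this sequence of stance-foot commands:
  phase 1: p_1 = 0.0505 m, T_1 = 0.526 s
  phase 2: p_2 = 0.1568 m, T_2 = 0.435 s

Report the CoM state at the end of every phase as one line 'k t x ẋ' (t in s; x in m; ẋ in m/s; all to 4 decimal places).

1 0.5260 -0.1175 -0.5326
2 0.9610 -0.7317 -2.7224

phase 1: p=0.0505, T=0.526, ωT=1.661687, cosh=2.729004, sinh=2.539185; start (x,ẋ)=(0.020100, -0.105800) → end (x,ẋ)=(-0.117500, -0.532583)
phase 2: p=0.1568, T=0.435, ωT=1.374208, cosh=2.102494, sinh=1.849454; start (x,ẋ)=(-0.117500, -0.532583) → end (x,ẋ)=(-0.731709, -2.722383)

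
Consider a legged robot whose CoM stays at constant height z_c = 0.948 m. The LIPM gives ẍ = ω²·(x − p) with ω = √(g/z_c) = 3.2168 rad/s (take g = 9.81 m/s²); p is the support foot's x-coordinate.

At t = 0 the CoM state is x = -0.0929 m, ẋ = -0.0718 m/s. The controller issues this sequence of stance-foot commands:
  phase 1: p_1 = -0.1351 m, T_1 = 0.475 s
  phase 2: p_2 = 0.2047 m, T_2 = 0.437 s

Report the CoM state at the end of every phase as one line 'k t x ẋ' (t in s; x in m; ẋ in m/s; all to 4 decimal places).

1 0.4750 -0.0823 0.1248
2 0.9120 -0.3413 -1.4995

phase 1: p=-0.1351, T=0.475, ωT=1.527980, cosh=2.412916, sinh=2.195942; start (x,ẋ)=(-0.092900, -0.071800) → end (x,ẋ)=(-0.082289, 0.124850)
phase 2: p=0.2047, T=0.437, ωT=1.405742, cosh=2.161868, sinh=1.916683; start (x,ẋ)=(-0.082289, 0.124850) → end (x,ẋ)=(-0.341343, -1.499547)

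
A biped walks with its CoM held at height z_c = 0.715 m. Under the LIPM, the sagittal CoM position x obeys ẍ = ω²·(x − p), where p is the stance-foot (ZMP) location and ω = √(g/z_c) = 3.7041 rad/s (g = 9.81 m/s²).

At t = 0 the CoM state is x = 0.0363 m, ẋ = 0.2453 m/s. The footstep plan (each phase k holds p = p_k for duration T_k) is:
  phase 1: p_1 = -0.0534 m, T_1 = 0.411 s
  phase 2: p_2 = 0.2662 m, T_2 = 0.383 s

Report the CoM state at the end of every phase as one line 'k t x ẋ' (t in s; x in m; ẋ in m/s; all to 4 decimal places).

phase 1: p=-0.0534, T=0.411, ωT=1.522385, cosh=2.400667, sinh=2.182476; start (x,ẋ)=(0.036300, 0.245300) → end (x,ẋ)=(0.306472, 1.314028)
phase 2: p=0.2662, T=0.383, ωT=1.418670, cosh=2.186829, sinh=1.944794; start (x,ẋ)=(0.306472, 1.314028) → end (x,ẋ)=(1.044183, 3.163663)

1 0.4110 0.3065 1.3140
2 0.7940 1.0442 3.1637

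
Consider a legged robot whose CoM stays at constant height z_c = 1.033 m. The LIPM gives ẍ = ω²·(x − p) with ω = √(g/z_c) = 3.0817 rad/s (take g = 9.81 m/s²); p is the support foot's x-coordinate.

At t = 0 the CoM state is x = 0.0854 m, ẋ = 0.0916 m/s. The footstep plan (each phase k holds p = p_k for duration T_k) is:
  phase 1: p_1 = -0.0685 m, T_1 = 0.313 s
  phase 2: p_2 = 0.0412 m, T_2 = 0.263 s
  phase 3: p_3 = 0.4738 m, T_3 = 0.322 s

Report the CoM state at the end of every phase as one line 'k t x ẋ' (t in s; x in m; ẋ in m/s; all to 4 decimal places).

1 0.3130 0.1960 0.6694
2 0.5760 0.4457 1.3321
3 0.8980 0.9336 1.9429

phase 1: p=-0.0685, T=0.313, ωT=0.964572, cosh=1.502406, sinh=1.121259; start (x,ẋ)=(0.085400, 0.091600) → end (x,ẋ)=(0.196048, 0.669404)
phase 2: p=0.0412, T=0.263, ωT=0.810487, cosh=1.346822, sinh=0.902181; start (x,ẋ)=(0.196048, 0.669404) → end (x,ẋ)=(0.445724, 1.332086)
phase 3: p=0.4738, T=0.322, ωT=0.992307, cosh=1.534086, sinh=1.163366; start (x,ẋ)=(0.445724, 1.332086) → end (x,ẋ)=(0.933602, 1.942878)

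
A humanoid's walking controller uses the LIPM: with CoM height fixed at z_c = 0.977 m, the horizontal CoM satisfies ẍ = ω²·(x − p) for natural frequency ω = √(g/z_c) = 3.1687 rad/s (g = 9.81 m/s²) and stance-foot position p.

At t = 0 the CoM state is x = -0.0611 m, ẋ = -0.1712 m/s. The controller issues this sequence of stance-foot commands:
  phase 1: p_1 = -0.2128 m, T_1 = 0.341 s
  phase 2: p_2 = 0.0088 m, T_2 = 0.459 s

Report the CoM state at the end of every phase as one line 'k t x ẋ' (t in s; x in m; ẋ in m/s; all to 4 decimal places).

1 0.3410 -0.0340 0.3453
2 0.8000 0.1327 0.5050

phase 1: p=-0.2128, T=0.341, ωT=1.080527, cosh=1.642824, sinh=1.303407; start (x,ẋ)=(-0.061100, -0.171200) → end (x,ẋ)=(-0.034005, 0.345286)
phase 2: p=0.0088, T=0.459, ωT=1.454433, cosh=2.257794, sinh=2.024262; start (x,ẋ)=(-0.034005, 0.345286) → end (x,ẋ)=(0.132735, 0.505023)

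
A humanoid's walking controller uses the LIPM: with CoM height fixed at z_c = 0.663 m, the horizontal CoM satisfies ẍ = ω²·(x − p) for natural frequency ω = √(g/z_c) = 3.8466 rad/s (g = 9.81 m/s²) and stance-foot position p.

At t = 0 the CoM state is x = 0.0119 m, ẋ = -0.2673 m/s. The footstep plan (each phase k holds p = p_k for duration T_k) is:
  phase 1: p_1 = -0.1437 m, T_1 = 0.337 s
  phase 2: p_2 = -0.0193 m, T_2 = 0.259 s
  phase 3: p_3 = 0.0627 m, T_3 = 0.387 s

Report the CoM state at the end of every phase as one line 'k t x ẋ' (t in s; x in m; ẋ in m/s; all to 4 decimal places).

phase 1: p=-0.1437, T=0.337, ωT=1.296304, cosh=1.964651, sinh=1.691110; start (x,ẋ)=(0.011900, -0.267300) → end (x,ẋ)=(0.044485, 0.487030)
phase 2: p=-0.0193, T=0.259, ωT=0.996269, cosh=1.538707, sinh=1.169453; start (x,ẋ)=(0.044485, 0.487030) → end (x,ẋ)=(0.226914, 1.036327)
phase 3: p=0.0627, T=0.387, ωT=1.488634, cosh=2.328360, sinh=2.102679; start (x,ẋ)=(0.226914, 1.036327) → end (x,ẋ)=(1.011540, 3.741131)

1 0.3370 0.0445 0.4870
2 0.5960 0.2269 1.0363
3 0.9830 1.0115 3.7411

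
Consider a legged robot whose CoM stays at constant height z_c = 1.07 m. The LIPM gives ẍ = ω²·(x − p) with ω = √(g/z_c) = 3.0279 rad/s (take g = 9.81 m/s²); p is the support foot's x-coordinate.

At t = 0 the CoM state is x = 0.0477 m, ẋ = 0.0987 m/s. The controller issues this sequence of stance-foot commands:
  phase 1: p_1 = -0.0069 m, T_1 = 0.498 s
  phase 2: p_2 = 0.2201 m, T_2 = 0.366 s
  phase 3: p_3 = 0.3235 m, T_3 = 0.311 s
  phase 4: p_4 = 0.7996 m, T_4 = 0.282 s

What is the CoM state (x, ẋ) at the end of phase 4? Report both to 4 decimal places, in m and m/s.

phase 1: p=-0.0069, T=0.498, ωT=1.507894, cosh=2.369292, sinh=2.147916; start (x,ẋ)=(0.047700, 0.098700) → end (x,ẋ)=(0.192479, 0.588950)
phase 2: p=0.2201, T=0.366, ωT=1.108211, cosh=1.679542, sinh=1.349394; start (x,ẋ)=(0.192479, 0.588950) → end (x,ẋ)=(0.436176, 0.876310)
phase 3: p=0.3235, T=0.311, ωT=0.941677, cosh=1.477126, sinh=1.087152; start (x,ẋ)=(0.436176, 0.876310) → end (x,ẋ)=(0.804572, 1.665326)
phase 4: p=0.7996, T=0.282, ωT=0.853868, cosh=1.387239, sinh=0.961474; start (x,ẋ)=(0.804572, 1.665326) → end (x,ẋ)=(1.335302, 2.324680)

x = 1.3353, ẋ = 2.3247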